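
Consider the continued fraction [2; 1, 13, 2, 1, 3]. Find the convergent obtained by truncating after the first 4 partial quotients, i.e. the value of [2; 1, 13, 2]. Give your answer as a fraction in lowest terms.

85/29

a_0 = 2: 2/1
a_1 = 1: 3/1
a_2 = 13: 41/14
a_3 = 2: 85/29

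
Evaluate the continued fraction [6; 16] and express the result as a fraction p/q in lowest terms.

a_0 = 6: 6/1
a_1 = 16: 97/16

97/16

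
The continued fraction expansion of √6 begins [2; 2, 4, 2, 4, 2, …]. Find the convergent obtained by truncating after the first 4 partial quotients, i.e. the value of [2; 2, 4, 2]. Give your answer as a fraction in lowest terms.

49/20

Start with 2.
4 + 1/(2/1) = 4 + 1/2 = 9/2
2 + 1/(9/2) = 2 + 2/9 = 20/9
2 + 1/(20/9) = 2 + 9/20 = 49/20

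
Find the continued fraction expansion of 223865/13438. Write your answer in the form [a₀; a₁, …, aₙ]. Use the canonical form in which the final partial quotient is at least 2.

[16; 1, 1, 1, 14, 50, 1, 5]

223865 = 16·13438 + 8857, so a_0 = 16
13438 = 1·8857 + 4581, so a_1 = 1
8857 = 1·4581 + 4276, so a_2 = 1
4581 = 1·4276 + 305, so a_3 = 1
4276 = 14·305 + 6, so a_4 = 14
305 = 50·6 + 5, so a_5 = 50
6 = 1·5 + 1, so a_6 = 1
5 = 5·1 + 0, so a_7 = 5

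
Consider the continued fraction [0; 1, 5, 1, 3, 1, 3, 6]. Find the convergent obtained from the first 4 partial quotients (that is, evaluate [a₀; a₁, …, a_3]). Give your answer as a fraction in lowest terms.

6/7

a_0 = 0: 0/1
a_1 = 1: 1/1
a_2 = 5: 5/6
a_3 = 1: 6/7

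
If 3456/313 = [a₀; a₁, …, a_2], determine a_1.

⌊3456/313⌋ = 11, remainder 13
⌊313/13⌋ = 24, remainder 1

24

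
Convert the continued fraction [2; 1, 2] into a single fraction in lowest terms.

8/3

Start with 2.
1 + 1/(2/1) = 1 + 1/2 = 3/2
2 + 1/(3/2) = 2 + 2/3 = 8/3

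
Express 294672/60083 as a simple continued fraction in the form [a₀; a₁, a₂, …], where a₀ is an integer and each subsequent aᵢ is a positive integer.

[4; 1, 9, 2, 6, 14, 10, 3]

294672 = 4·60083 + 54340, so a_0 = 4
60083 = 1·54340 + 5743, so a_1 = 1
54340 = 9·5743 + 2653, so a_2 = 9
5743 = 2·2653 + 437, so a_3 = 2
2653 = 6·437 + 31, so a_4 = 6
437 = 14·31 + 3, so a_5 = 14
31 = 10·3 + 1, so a_6 = 10
3 = 3·1 + 0, so a_7 = 3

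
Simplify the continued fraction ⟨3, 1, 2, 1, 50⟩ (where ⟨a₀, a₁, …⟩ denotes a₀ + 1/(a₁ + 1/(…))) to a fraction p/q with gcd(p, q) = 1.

761/203

Start with 50.
1 + 1/(50/1) = 1 + 1/50 = 51/50
2 + 1/(51/50) = 2 + 50/51 = 152/51
1 + 1/(152/51) = 1 + 51/152 = 203/152
3 + 1/(203/152) = 3 + 152/203 = 761/203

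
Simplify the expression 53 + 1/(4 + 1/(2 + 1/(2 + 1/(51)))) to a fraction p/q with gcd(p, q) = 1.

a_0 = 53: 53/1
a_1 = 4: 213/4
a_2 = 2: 479/9
a_3 = 2: 1171/22
a_4 = 51: 60200/1131

60200/1131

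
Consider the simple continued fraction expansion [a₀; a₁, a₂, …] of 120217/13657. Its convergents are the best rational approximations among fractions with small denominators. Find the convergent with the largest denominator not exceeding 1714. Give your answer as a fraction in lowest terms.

a_0 = 8: 8/1  (≤ bound)
a_1 = 1: 9/1  (≤ bound)
a_2 = 4: 44/5  (≤ bound)
a_3 = 15: 669/76  (≤ bound)
a_4 = 4: 2720/309  (≤ bound)
a_5 = 3: 8829/1003  (≤ bound)
a_6 = 6: 55694/6327  (> 1714, stop)

8829/1003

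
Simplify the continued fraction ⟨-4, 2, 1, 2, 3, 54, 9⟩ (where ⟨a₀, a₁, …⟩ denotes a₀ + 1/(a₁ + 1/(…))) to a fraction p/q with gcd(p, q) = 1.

-47987/13221

a_0 = -4: -4/1
a_1 = 2: -7/2
a_2 = 1: -11/3
a_3 = 2: -29/8
a_4 = 3: -98/27
a_5 = 54: -5321/1466
a_6 = 9: -47987/13221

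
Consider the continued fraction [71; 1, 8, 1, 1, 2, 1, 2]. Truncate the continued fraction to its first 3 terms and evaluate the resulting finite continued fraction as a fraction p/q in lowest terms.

Start with 8.
1 + 1/(8/1) = 1 + 1/8 = 9/8
71 + 1/(9/8) = 71 + 8/9 = 647/9

647/9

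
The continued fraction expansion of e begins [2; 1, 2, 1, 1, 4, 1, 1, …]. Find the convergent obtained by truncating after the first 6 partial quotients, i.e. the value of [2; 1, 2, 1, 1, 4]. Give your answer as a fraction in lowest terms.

Build up convergents one term at a time:
a_0 = 2: 2/1
a_1 = 1: 3/1
a_2 = 2: 8/3
a_3 = 1: 11/4
a_4 = 1: 19/7
a_5 = 4: 87/32

87/32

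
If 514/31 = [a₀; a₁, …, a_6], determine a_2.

514 ÷ 31 → quotient 16, remainder 18
31 ÷ 18 → quotient 1, remainder 13
18 ÷ 13 → quotient 1, remainder 5

1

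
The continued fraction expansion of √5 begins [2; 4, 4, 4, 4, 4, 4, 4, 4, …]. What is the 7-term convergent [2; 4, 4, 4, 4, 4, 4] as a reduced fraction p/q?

12238/5473

a_0 = 2: 2/1
a_1 = 4: 9/4
a_2 = 4: 38/17
a_3 = 4: 161/72
a_4 = 4: 682/305
a_5 = 4: 2889/1292
a_6 = 4: 12238/5473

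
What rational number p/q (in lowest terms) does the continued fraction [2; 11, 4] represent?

a_0 = 2: 2/1
a_1 = 11: 23/11
a_2 = 4: 94/45

94/45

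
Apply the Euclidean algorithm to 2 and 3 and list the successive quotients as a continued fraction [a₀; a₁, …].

Run the Euclidean algorithm, recording each quotient:
⌊2/3⌋ = 0, remainder 2
⌊3/2⌋ = 1, remainder 1
⌊2/1⌋ = 2, remainder 0

[0; 1, 2]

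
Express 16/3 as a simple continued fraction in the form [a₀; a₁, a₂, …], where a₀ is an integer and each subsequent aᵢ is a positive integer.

Run the Euclidean algorithm, recording each quotient:
16 = 5·3 + 1, so a_0 = 5
3 = 3·1 + 0, so a_1 = 3

[5; 3]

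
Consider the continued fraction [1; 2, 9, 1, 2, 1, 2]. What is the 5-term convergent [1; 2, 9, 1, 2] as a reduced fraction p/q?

Build up convergents one term at a time:
a_0 = 1: 1/1
a_1 = 2: 3/2
a_2 = 9: 28/19
a_3 = 1: 31/21
a_4 = 2: 90/61

90/61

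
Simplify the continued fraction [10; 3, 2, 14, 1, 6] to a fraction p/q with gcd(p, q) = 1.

Work from the innermost term outward:
Start with 6.
1 + 1/(6/1) = 1 + 1/6 = 7/6
14 + 1/(7/6) = 14 + 6/7 = 104/7
2 + 1/(104/7) = 2 + 7/104 = 215/104
3 + 1/(215/104) = 3 + 104/215 = 749/215
10 + 1/(749/215) = 10 + 215/749 = 7705/749

7705/749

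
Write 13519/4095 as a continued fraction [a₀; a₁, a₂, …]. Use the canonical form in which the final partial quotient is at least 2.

13519 = 3·4095 + 1234, so a_0 = 3
4095 = 3·1234 + 393, so a_1 = 3
1234 = 3·393 + 55, so a_2 = 3
393 = 7·55 + 8, so a_3 = 7
55 = 6·8 + 7, so a_4 = 6
8 = 1·7 + 1, so a_5 = 1
7 = 7·1 + 0, so a_6 = 7

[3; 3, 3, 7, 6, 1, 7]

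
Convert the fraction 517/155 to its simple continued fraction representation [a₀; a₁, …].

[3; 2, 1, 51]

Apply division with remainder until the remainder is 0:
⌊517/155⌋ = 3, remainder 52
⌊155/52⌋ = 2, remainder 51
⌊52/51⌋ = 1, remainder 1
⌊51/1⌋ = 51, remainder 0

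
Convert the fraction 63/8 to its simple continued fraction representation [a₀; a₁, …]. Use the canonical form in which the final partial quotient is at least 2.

[7; 1, 7]

Apply division with remainder until the remainder is 0:
⌊63/8⌋ = 7, remainder 7
⌊8/7⌋ = 1, remainder 1
⌊7/1⌋ = 7, remainder 0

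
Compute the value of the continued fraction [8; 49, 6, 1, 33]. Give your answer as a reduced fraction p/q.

93413/11647

Use the convergent recurrence hₖ = aₖ·hₖ₋₁ + hₖ₋₂ (and likewise for the denominators kₖ):
a_0 = 8: 8/1
a_1 = 49: 393/49
a_2 = 6: 2366/295
a_3 = 1: 2759/344
a_4 = 33: 93413/11647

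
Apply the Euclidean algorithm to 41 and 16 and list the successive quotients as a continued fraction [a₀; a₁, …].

41 ÷ 16 → quotient 2, remainder 9
16 ÷ 9 → quotient 1, remainder 7
9 ÷ 7 → quotient 1, remainder 2
7 ÷ 2 → quotient 3, remainder 1
2 ÷ 1 → quotient 2, remainder 0

[2; 1, 1, 3, 2]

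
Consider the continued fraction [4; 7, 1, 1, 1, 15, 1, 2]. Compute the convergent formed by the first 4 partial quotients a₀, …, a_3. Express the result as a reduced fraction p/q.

62/15

Work from the innermost term outward:
Start with 1.
1 + 1/(1/1) = 1 + 1/1 = 2/1
7 + 1/(2/1) = 7 + 1/2 = 15/2
4 + 1/(15/2) = 4 + 2/15 = 62/15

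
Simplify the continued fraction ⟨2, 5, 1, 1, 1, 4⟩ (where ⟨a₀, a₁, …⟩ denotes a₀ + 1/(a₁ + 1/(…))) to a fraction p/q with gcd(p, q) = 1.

172/79

Collapse the nested fraction from the inside out:
Start with 4.
1 + 1/(4/1) = 1 + 1/4 = 5/4
1 + 1/(5/4) = 1 + 4/5 = 9/5
1 + 1/(9/5) = 1 + 5/9 = 14/9
5 + 1/(14/9) = 5 + 9/14 = 79/14
2 + 1/(79/14) = 2 + 14/79 = 172/79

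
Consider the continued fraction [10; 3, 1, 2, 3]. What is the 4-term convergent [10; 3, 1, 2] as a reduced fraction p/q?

Collapse the nested fraction from the inside out:
Start with 2.
1 + 1/(2/1) = 1 + 1/2 = 3/2
3 + 1/(3/2) = 3 + 2/3 = 11/3
10 + 1/(11/3) = 10 + 3/11 = 113/11

113/11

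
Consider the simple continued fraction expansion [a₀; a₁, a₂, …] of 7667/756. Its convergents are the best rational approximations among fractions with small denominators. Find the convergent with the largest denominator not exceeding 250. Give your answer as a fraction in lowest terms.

1075/106

List convergents until the denominator exceeds the bound:
a_0 = 10: 10/1  (≤ bound)
a_1 = 7: 71/7  (≤ bound)
a_2 = 15: 1075/106  (≤ bound)
a_3 = 3: 3296/325  (> 250, stop)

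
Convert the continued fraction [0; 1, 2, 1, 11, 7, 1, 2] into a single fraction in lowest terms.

814/1093

a_0 = 0: 0/1
a_1 = 1: 1/1
a_2 = 2: 2/3
a_3 = 1: 3/4
a_4 = 11: 35/47
a_5 = 7: 248/333
a_6 = 1: 283/380
a_7 = 2: 814/1093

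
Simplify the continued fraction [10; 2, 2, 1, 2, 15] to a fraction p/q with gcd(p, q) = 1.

Start with 15.
2 + 1/(15/1) = 2 + 1/15 = 31/15
1 + 1/(31/15) = 1 + 15/31 = 46/31
2 + 1/(46/31) = 2 + 31/46 = 123/46
2 + 1/(123/46) = 2 + 46/123 = 292/123
10 + 1/(292/123) = 10 + 123/292 = 3043/292

3043/292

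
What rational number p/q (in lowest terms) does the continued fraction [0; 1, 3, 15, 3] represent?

141/187

Compute successive convergents:
a_0 = 0: 0/1
a_1 = 1: 1/1
a_2 = 3: 3/4
a_3 = 15: 46/61
a_4 = 3: 141/187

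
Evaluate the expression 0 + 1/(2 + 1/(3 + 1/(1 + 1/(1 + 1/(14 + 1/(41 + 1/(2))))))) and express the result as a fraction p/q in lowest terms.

a_0 = 0: 0/1
a_1 = 2: 1/2
a_2 = 3: 3/7
a_3 = 1: 4/9
a_4 = 1: 7/16
a_5 = 14: 102/233
a_6 = 41: 4189/9569
a_7 = 2: 8480/19371

8480/19371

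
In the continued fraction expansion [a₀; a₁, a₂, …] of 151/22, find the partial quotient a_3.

⌊151/22⌋ = 6, remainder 19
⌊22/19⌋ = 1, remainder 3
⌊19/3⌋ = 6, remainder 1
⌊3/1⌋ = 3, remainder 0

3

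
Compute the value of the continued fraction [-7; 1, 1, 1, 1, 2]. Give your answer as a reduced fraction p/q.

a_0 = -7: -7/1
a_1 = 1: -6/1
a_2 = 1: -13/2
a_3 = 1: -19/3
a_4 = 1: -32/5
a_5 = 2: -83/13

-83/13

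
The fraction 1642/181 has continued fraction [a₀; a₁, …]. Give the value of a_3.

12

⌊1642/181⌋ = 9, remainder 13
⌊181/13⌋ = 13, remainder 12
⌊13/12⌋ = 1, remainder 1
⌊12/1⌋ = 12, remainder 0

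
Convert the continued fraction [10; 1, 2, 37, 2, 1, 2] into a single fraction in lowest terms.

9656/905

a_0 = 10: 10/1
a_1 = 1: 11/1
a_2 = 2: 32/3
a_3 = 37: 1195/112
a_4 = 2: 2422/227
a_5 = 1: 3617/339
a_6 = 2: 9656/905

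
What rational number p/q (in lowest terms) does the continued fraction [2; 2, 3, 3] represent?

56/23

a_0 = 2: 2/1
a_1 = 2: 5/2
a_2 = 3: 17/7
a_3 = 3: 56/23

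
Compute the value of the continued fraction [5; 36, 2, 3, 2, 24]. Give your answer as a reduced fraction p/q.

Start with 24.
2 + 1/(24/1) = 2 + 1/24 = 49/24
3 + 1/(49/24) = 3 + 24/49 = 171/49
2 + 1/(171/49) = 2 + 49/171 = 391/171
36 + 1/(391/171) = 36 + 171/391 = 14247/391
5 + 1/(14247/391) = 5 + 391/14247 = 71626/14247

71626/14247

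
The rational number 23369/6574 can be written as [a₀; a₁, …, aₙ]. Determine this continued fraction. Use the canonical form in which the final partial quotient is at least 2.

[3; 1, 1, 4, 15, 3, 7, 2]

⌊23369/6574⌋ = 3, remainder 3647
⌊6574/3647⌋ = 1, remainder 2927
⌊3647/2927⌋ = 1, remainder 720
⌊2927/720⌋ = 4, remainder 47
⌊720/47⌋ = 15, remainder 15
⌊47/15⌋ = 3, remainder 2
⌊15/2⌋ = 7, remainder 1
⌊2/1⌋ = 2, remainder 0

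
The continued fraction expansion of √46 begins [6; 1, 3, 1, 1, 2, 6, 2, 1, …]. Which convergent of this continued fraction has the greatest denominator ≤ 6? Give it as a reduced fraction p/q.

34/5

a_0 = 6: 6/1  (≤ bound)
a_1 = 1: 7/1  (≤ bound)
a_2 = 3: 27/4  (≤ bound)
a_3 = 1: 34/5  (≤ bound)
a_4 = 1: 61/9  (> 6, stop)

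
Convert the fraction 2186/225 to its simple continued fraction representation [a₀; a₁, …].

Apply division with remainder until the remainder is 0:
⌊2186/225⌋ = 9, remainder 161
⌊225/161⌋ = 1, remainder 64
⌊161/64⌋ = 2, remainder 33
⌊64/33⌋ = 1, remainder 31
⌊33/31⌋ = 1, remainder 2
⌊31/2⌋ = 15, remainder 1
⌊2/1⌋ = 2, remainder 0

[9; 1, 2, 1, 1, 15, 2]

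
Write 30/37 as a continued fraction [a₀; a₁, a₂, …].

[0; 1, 4, 3, 2]

Apply division with remainder until the remainder is 0:
30 = 0·37 + 30, so a_0 = 0
37 = 1·30 + 7, so a_1 = 1
30 = 4·7 + 2, so a_2 = 4
7 = 3·2 + 1, so a_3 = 3
2 = 2·1 + 0, so a_4 = 2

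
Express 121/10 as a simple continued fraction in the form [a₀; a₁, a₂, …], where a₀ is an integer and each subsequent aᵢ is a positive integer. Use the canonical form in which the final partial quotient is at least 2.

Apply division with remainder until the remainder is 0:
⌊121/10⌋ = 12, remainder 1
⌊10/1⌋ = 10, remainder 0

[12; 10]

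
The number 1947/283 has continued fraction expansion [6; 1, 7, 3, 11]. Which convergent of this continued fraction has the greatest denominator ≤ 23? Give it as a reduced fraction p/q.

55/8

List convergents until the denominator exceeds the bound:
a_0 = 6: 6/1  (≤ bound)
a_1 = 1: 7/1  (≤ bound)
a_2 = 7: 55/8  (≤ bound)
a_3 = 3: 172/25  (> 23, stop)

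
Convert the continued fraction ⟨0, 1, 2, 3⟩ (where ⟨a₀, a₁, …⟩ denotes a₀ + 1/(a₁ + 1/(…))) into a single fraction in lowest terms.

7/10

Starting at the tail and folding back:
Start with 3.
2 + 1/(3/1) = 2 + 1/3 = 7/3
1 + 1/(7/3) = 1 + 3/7 = 10/7
0 + 1/(10/7) = 0 + 7/10 = 7/10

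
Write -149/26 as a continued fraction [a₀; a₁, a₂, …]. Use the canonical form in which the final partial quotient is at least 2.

[-6; 3, 1, 2, 2]

-149 = -6·26 + 7, so a_0 = -6
26 = 3·7 + 5, so a_1 = 3
7 = 1·5 + 2, so a_2 = 1
5 = 2·2 + 1, so a_3 = 2
2 = 2·1 + 0, so a_4 = 2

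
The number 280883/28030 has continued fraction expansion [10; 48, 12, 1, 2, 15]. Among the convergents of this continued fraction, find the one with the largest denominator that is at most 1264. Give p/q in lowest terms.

6263/625

a_0 = 10: 10/1  (≤ bound)
a_1 = 48: 481/48  (≤ bound)
a_2 = 12: 5782/577  (≤ bound)
a_3 = 1: 6263/625  (≤ bound)
a_4 = 2: 18308/1827  (> 1264, stop)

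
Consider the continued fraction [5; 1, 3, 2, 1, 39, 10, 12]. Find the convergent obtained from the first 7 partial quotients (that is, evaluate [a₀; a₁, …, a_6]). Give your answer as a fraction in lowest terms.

29845/5173

Start with 10.
39 + 1/(10/1) = 39 + 1/10 = 391/10
1 + 1/(391/10) = 1 + 10/391 = 401/391
2 + 1/(401/391) = 2 + 391/401 = 1193/401
3 + 1/(1193/401) = 3 + 401/1193 = 3980/1193
1 + 1/(3980/1193) = 1 + 1193/3980 = 5173/3980
5 + 1/(5173/3980) = 5 + 3980/5173 = 29845/5173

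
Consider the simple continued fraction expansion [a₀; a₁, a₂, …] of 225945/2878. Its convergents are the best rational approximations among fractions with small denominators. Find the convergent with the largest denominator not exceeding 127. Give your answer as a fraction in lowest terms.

a_0 = 78: 78/1  (≤ bound)
a_1 = 1: 79/1  (≤ bound)
a_2 = 1: 157/2  (≤ bound)
a_3 = 32: 5103/65  (≤ bound)
a_4 = 4: 20569/262  (> 127, stop)

5103/65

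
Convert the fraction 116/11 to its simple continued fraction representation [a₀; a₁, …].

116 = 10·11 + 6, so a_0 = 10
11 = 1·6 + 5, so a_1 = 1
6 = 1·5 + 1, so a_2 = 1
5 = 5·1 + 0, so a_3 = 5

[10; 1, 1, 5]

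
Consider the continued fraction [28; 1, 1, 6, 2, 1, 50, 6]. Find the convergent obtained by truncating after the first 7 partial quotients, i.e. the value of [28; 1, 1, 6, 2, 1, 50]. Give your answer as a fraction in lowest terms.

Start with 50.
1 + 1/(50/1) = 1 + 1/50 = 51/50
2 + 1/(51/50) = 2 + 50/51 = 152/51
6 + 1/(152/51) = 6 + 51/152 = 963/152
1 + 1/(963/152) = 1 + 152/963 = 1115/963
1 + 1/(1115/963) = 1 + 963/1115 = 2078/1115
28 + 1/(2078/1115) = 28 + 1115/2078 = 59299/2078

59299/2078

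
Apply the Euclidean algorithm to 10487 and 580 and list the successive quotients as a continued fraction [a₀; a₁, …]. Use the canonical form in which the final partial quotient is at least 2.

10487 = 18·580 + 47, so a_0 = 18
580 = 12·47 + 16, so a_1 = 12
47 = 2·16 + 15, so a_2 = 2
16 = 1·15 + 1, so a_3 = 1
15 = 15·1 + 0, so a_4 = 15

[18; 12, 2, 1, 15]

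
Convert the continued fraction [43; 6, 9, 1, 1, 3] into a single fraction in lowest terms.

17654/409

Work from the innermost term outward:
Start with 3.
1 + 1/(3/1) = 1 + 1/3 = 4/3
1 + 1/(4/3) = 1 + 3/4 = 7/4
9 + 1/(7/4) = 9 + 4/7 = 67/7
6 + 1/(67/7) = 6 + 7/67 = 409/67
43 + 1/(409/67) = 43 + 67/409 = 17654/409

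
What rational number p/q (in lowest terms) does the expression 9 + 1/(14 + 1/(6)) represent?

771/85

a_0 = 9: 9/1
a_1 = 14: 127/14
a_2 = 6: 771/85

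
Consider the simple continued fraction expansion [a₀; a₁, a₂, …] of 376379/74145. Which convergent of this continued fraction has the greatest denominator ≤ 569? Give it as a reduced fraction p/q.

2330/459

List convergents until the denominator exceeds the bound:
a_0 = 5: 5/1  (≤ bound)
a_1 = 13: 66/13  (≤ bound)
a_2 = 8: 533/105  (≤ bound)
a_3 = 1: 599/118  (≤ bound)
a_4 = 3: 2330/459  (≤ bound)
a_5 = 1: 2929/577  (> 569, stop)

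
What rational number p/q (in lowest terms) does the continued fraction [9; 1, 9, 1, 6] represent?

753/76

Build up convergents one term at a time:
a_0 = 9: 9/1
a_1 = 1: 10/1
a_2 = 9: 99/10
a_3 = 1: 109/11
a_4 = 6: 753/76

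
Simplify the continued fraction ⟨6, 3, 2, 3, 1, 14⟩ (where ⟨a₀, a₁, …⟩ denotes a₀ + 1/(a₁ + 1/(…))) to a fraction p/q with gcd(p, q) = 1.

Start with 14.
1 + 1/(14/1) = 1 + 1/14 = 15/14
3 + 1/(15/14) = 3 + 14/15 = 59/15
2 + 1/(59/15) = 2 + 15/59 = 133/59
3 + 1/(133/59) = 3 + 59/133 = 458/133
6 + 1/(458/133) = 6 + 133/458 = 2881/458

2881/458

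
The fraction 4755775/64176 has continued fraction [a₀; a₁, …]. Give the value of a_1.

9

Apply division with remainder until the remainder is 0:
4755775 ÷ 64176 → quotient 74, remainder 6751
64176 ÷ 6751 → quotient 9, remainder 3417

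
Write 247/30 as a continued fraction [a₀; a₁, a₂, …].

Repeatedly divide and take the remainder:
⌊247/30⌋ = 8, remainder 7
⌊30/7⌋ = 4, remainder 2
⌊7/2⌋ = 3, remainder 1
⌊2/1⌋ = 2, remainder 0

[8; 4, 3, 2]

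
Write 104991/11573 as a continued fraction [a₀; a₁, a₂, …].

[9; 13, 1, 7, 10, 3, 3]

Repeatedly divide and take the remainder:
104991 ÷ 11573 → quotient 9, remainder 834
11573 ÷ 834 → quotient 13, remainder 731
834 ÷ 731 → quotient 1, remainder 103
731 ÷ 103 → quotient 7, remainder 10
103 ÷ 10 → quotient 10, remainder 3
10 ÷ 3 → quotient 3, remainder 1
3 ÷ 1 → quotient 3, remainder 0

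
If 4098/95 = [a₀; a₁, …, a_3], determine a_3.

4098 = 43·95 + 13, so a_0 = 43
95 = 7·13 + 4, so a_1 = 7
13 = 3·4 + 1, so a_2 = 3
4 = 4·1 + 0, so a_3 = 4

4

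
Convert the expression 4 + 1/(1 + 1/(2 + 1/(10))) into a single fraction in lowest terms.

145/31

Build up convergents one term at a time:
a_0 = 4: 4/1
a_1 = 1: 5/1
a_2 = 2: 14/3
a_3 = 10: 145/31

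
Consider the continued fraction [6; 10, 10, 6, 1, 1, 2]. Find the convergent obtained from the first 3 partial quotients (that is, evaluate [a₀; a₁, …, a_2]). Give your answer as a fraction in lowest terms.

616/101

Start with 10.
10 + 1/(10/1) = 10 + 1/10 = 101/10
6 + 1/(101/10) = 6 + 10/101 = 616/101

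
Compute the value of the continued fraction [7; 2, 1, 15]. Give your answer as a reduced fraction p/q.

345/47

a_0 = 7: 7/1
a_1 = 2: 15/2
a_2 = 1: 22/3
a_3 = 15: 345/47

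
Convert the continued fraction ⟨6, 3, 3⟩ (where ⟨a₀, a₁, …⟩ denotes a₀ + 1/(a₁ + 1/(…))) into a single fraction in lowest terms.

Use the convergent recurrence hₖ = aₖ·hₖ₋₁ + hₖ₋₂ (and likewise for the denominators kₖ):
a_0 = 6: 6/1
a_1 = 3: 19/3
a_2 = 3: 63/10

63/10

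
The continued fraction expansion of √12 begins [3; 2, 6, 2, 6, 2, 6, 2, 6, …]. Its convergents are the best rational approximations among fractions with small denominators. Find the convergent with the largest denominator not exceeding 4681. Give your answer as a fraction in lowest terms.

8733/2521

List convergents until the denominator exceeds the bound:
a_0 = 3: 3/1  (≤ bound)
a_1 = 2: 7/2  (≤ bound)
a_2 = 6: 45/13  (≤ bound)
a_3 = 2: 97/28  (≤ bound)
a_4 = 6: 627/181  (≤ bound)
a_5 = 2: 1351/390  (≤ bound)
a_6 = 6: 8733/2521  (≤ bound)
a_7 = 2: 18817/5432  (> 4681, stop)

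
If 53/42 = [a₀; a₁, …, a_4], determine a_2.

1

53 = 1·42 + 11, so a_0 = 1
42 = 3·11 + 9, so a_1 = 3
11 = 1·9 + 2, so a_2 = 1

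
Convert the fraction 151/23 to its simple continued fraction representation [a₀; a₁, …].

Apply division with remainder until the remainder is 0:
⌊151/23⌋ = 6, remainder 13
⌊23/13⌋ = 1, remainder 10
⌊13/10⌋ = 1, remainder 3
⌊10/3⌋ = 3, remainder 1
⌊3/1⌋ = 3, remainder 0

[6; 1, 1, 3, 3]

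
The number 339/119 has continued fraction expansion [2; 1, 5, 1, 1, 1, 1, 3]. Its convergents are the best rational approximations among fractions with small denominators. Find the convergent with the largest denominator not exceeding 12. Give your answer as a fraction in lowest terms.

List convergents until the denominator exceeds the bound:
a_0 = 2: 2/1  (≤ bound)
a_1 = 1: 3/1  (≤ bound)
a_2 = 5: 17/6  (≤ bound)
a_3 = 1: 20/7  (≤ bound)
a_4 = 1: 37/13  (> 12, stop)

20/7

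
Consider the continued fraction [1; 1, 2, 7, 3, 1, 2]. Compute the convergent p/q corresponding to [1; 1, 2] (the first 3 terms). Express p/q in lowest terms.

5/3

Start with 2.
1 + 1/(2/1) = 1 + 1/2 = 3/2
1 + 1/(3/2) = 1 + 2/3 = 5/3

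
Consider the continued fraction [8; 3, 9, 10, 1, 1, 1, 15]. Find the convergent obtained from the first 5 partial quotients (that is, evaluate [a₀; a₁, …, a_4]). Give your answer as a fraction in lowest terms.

a_0 = 8: 8/1
a_1 = 3: 25/3
a_2 = 9: 233/28
a_3 = 10: 2355/283
a_4 = 1: 2588/311

2588/311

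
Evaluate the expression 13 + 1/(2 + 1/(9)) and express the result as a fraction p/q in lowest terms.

256/19

Use the convergent recurrence hₖ = aₖ·hₖ₋₁ + hₖ₋₂ (and likewise for the denominators kₖ):
a_0 = 13: 13/1
a_1 = 2: 27/2
a_2 = 9: 256/19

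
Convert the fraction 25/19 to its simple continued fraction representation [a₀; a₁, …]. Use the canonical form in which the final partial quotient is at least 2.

Run the Euclidean algorithm, recording each quotient:
25 = 1·19 + 6, so a_0 = 1
19 = 3·6 + 1, so a_1 = 3
6 = 6·1 + 0, so a_2 = 6

[1; 3, 6]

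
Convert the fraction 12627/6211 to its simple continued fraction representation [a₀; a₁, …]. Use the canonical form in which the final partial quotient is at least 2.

Run the Euclidean algorithm, recording each quotient:
⌊12627/6211⌋ = 2, remainder 205
⌊6211/205⌋ = 30, remainder 61
⌊205/61⌋ = 3, remainder 22
⌊61/22⌋ = 2, remainder 17
⌊22/17⌋ = 1, remainder 5
⌊17/5⌋ = 3, remainder 2
⌊5/2⌋ = 2, remainder 1
⌊2/1⌋ = 2, remainder 0

[2; 30, 3, 2, 1, 3, 2, 2]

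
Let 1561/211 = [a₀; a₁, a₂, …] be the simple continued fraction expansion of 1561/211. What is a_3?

1

Apply division with remainder until the remainder is 0:
1561 ÷ 211 → quotient 7, remainder 84
211 ÷ 84 → quotient 2, remainder 43
84 ÷ 43 → quotient 1, remainder 41
43 ÷ 41 → quotient 1, remainder 2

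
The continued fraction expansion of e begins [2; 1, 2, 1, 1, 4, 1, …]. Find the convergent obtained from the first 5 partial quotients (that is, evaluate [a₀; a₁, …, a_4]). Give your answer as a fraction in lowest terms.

Collapse the nested fraction from the inside out:
Start with 1.
1 + 1/(1/1) = 1 + 1/1 = 2/1
2 + 1/(2/1) = 2 + 1/2 = 5/2
1 + 1/(5/2) = 1 + 2/5 = 7/5
2 + 1/(7/5) = 2 + 5/7 = 19/7

19/7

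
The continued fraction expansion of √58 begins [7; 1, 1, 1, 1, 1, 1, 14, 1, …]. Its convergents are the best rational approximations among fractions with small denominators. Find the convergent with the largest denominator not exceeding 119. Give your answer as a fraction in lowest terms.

99/13

List convergents until the denominator exceeds the bound:
a_0 = 7: 7/1  (≤ bound)
a_1 = 1: 8/1  (≤ bound)
a_2 = 1: 15/2  (≤ bound)
a_3 = 1: 23/3  (≤ bound)
a_4 = 1: 38/5  (≤ bound)
a_5 = 1: 61/8  (≤ bound)
a_6 = 1: 99/13  (≤ bound)
a_7 = 14: 1447/190  (> 119, stop)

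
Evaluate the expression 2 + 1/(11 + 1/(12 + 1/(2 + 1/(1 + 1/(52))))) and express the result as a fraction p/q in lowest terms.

a_0 = 2: 2/1
a_1 = 11: 23/11
a_2 = 12: 278/133
a_3 = 2: 579/277
a_4 = 1: 857/410
a_5 = 52: 45143/21597

45143/21597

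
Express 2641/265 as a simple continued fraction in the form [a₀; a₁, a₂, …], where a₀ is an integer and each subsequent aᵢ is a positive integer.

⌊2641/265⌋ = 9, remainder 256
⌊265/256⌋ = 1, remainder 9
⌊256/9⌋ = 28, remainder 4
⌊9/4⌋ = 2, remainder 1
⌊4/1⌋ = 4, remainder 0

[9; 1, 28, 2, 4]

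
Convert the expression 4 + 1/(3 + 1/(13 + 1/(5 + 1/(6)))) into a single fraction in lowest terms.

5441/1258

Start with 6.
5 + 1/(6/1) = 5 + 1/6 = 31/6
13 + 1/(31/6) = 13 + 6/31 = 409/31
3 + 1/(409/31) = 3 + 31/409 = 1258/409
4 + 1/(1258/409) = 4 + 409/1258 = 5441/1258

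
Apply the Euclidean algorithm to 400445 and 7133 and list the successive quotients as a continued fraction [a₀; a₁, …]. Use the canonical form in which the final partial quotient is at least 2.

[56; 7, 6, 2, 9, 8]

400445 ÷ 7133 → quotient 56, remainder 997
7133 ÷ 997 → quotient 7, remainder 154
997 ÷ 154 → quotient 6, remainder 73
154 ÷ 73 → quotient 2, remainder 8
73 ÷ 8 → quotient 9, remainder 1
8 ÷ 1 → quotient 8, remainder 0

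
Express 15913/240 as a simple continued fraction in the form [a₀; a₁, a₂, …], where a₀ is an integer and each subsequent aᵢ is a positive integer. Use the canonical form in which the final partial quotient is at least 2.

[66; 3, 3, 2, 10]

Repeatedly divide and take the remainder:
⌊15913/240⌋ = 66, remainder 73
⌊240/73⌋ = 3, remainder 21
⌊73/21⌋ = 3, remainder 10
⌊21/10⌋ = 2, remainder 1
⌊10/1⌋ = 10, remainder 0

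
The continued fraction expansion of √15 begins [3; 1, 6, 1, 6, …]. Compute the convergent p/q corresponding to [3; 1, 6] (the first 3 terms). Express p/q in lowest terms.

27/7

Build up convergents one term at a time:
a_0 = 3: 3/1
a_1 = 1: 4/1
a_2 = 6: 27/7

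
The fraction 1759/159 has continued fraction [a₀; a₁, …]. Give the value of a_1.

15

Run the Euclidean algorithm, recording each quotient:
1759 ÷ 159 → quotient 11, remainder 10
159 ÷ 10 → quotient 15, remainder 9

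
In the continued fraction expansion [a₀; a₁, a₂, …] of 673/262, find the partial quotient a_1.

1

Apply division with remainder until the remainder is 0:
673 = 2·262 + 149, so a_0 = 2
262 = 1·149 + 113, so a_1 = 1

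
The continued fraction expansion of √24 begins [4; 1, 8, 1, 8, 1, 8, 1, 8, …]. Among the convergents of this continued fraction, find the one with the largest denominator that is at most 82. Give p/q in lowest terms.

a_0 = 4: 4/1  (≤ bound)
a_1 = 1: 5/1  (≤ bound)
a_2 = 8: 44/9  (≤ bound)
a_3 = 1: 49/10  (≤ bound)
a_4 = 8: 436/89  (> 82, stop)

49/10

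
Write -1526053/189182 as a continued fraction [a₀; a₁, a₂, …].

-1526053 = -9·189182 + 176585, so a_0 = -9
189182 = 1·176585 + 12597, so a_1 = 1
176585 = 14·12597 + 227, so a_2 = 14
12597 = 55·227 + 112, so a_3 = 55
227 = 2·112 + 3, so a_4 = 2
112 = 37·3 + 1, so a_5 = 37
3 = 3·1 + 0, so a_6 = 3

[-9; 1, 14, 55, 2, 37, 3]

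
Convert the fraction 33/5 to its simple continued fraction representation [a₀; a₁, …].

Apply division with remainder until the remainder is 0:
33 = 6·5 + 3, so a_0 = 6
5 = 1·3 + 2, so a_1 = 1
3 = 1·2 + 1, so a_2 = 1
2 = 2·1 + 0, so a_3 = 2

[6; 1, 1, 2]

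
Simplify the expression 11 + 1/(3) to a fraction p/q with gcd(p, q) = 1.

Start with 3.
11 + 1/(3/1) = 11 + 1/3 = 34/3

34/3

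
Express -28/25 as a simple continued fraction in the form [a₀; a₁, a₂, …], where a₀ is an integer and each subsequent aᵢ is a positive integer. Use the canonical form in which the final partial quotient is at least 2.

[-2; 1, 7, 3]

⌊-28/25⌋ = -2, remainder 22
⌊25/22⌋ = 1, remainder 3
⌊22/3⌋ = 7, remainder 1
⌊3/1⌋ = 3, remainder 0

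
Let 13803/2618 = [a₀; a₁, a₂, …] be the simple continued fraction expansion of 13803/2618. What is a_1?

3

Repeatedly divide and take the remainder:
13803 ÷ 2618 → quotient 5, remainder 713
2618 ÷ 713 → quotient 3, remainder 479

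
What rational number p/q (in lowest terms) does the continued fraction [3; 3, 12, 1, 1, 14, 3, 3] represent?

37938/11411

Start with 3.
3 + 1/(3/1) = 3 + 1/3 = 10/3
14 + 1/(10/3) = 14 + 3/10 = 143/10
1 + 1/(143/10) = 1 + 10/143 = 153/143
1 + 1/(153/143) = 1 + 143/153 = 296/153
12 + 1/(296/153) = 12 + 153/296 = 3705/296
3 + 1/(3705/296) = 3 + 296/3705 = 11411/3705
3 + 1/(11411/3705) = 3 + 3705/11411 = 37938/11411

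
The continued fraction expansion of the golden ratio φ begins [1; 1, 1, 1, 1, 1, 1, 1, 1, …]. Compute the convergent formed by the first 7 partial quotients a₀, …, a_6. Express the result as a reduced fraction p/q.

21/13

Build up convergents one term at a time:
a_0 = 1: 1/1
a_1 = 1: 2/1
a_2 = 1: 3/2
a_3 = 1: 5/3
a_4 = 1: 8/5
a_5 = 1: 13/8
a_6 = 1: 21/13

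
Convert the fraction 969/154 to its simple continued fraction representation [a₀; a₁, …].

[6; 3, 2, 2, 1, 2, 2]

969 = 6·154 + 45, so a_0 = 6
154 = 3·45 + 19, so a_1 = 3
45 = 2·19 + 7, so a_2 = 2
19 = 2·7 + 5, so a_3 = 2
7 = 1·5 + 2, so a_4 = 1
5 = 2·2 + 1, so a_5 = 2
2 = 2·1 + 0, so a_6 = 2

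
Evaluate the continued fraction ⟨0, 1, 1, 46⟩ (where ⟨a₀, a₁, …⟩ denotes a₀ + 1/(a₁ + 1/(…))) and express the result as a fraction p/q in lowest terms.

47/93

Start with 46.
1 + 1/(46/1) = 1 + 1/46 = 47/46
1 + 1/(47/46) = 1 + 46/47 = 93/47
0 + 1/(93/47) = 0 + 47/93 = 47/93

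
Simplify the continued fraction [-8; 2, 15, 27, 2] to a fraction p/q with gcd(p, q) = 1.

-12845/1709

Collapse the nested fraction from the inside out:
Start with 2.
27 + 1/(2/1) = 27 + 1/2 = 55/2
15 + 1/(55/2) = 15 + 2/55 = 827/55
2 + 1/(827/55) = 2 + 55/827 = 1709/827
-8 + 1/(1709/827) = -8 + 827/1709 = -12845/1709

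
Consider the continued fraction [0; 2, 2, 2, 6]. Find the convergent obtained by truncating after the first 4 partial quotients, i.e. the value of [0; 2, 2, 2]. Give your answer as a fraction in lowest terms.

5/12

a_0 = 0: 0/1
a_1 = 2: 1/2
a_2 = 2: 2/5
a_3 = 2: 5/12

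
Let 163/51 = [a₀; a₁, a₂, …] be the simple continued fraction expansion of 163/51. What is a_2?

⌊163/51⌋ = 3, remainder 10
⌊51/10⌋ = 5, remainder 1
⌊10/1⌋ = 10, remainder 0

10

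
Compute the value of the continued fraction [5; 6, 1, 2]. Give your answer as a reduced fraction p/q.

103/20

Start with 2.
1 + 1/(2/1) = 1 + 1/2 = 3/2
6 + 1/(3/2) = 6 + 2/3 = 20/3
5 + 1/(20/3) = 5 + 3/20 = 103/20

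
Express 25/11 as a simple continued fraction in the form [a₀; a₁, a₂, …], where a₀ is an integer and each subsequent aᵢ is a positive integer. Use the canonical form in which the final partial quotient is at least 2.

25 ÷ 11 → quotient 2, remainder 3
11 ÷ 3 → quotient 3, remainder 2
3 ÷ 2 → quotient 1, remainder 1
2 ÷ 1 → quotient 2, remainder 0

[2; 3, 1, 2]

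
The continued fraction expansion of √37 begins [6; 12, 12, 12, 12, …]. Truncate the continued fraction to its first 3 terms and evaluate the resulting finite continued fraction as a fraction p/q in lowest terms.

Start with 12.
12 + 1/(12/1) = 12 + 1/12 = 145/12
6 + 1/(145/12) = 6 + 12/145 = 882/145

882/145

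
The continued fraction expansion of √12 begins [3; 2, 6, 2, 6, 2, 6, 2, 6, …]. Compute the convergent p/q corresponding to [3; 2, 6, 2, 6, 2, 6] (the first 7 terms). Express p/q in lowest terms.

Compute successive convergents:
a_0 = 3: 3/1
a_1 = 2: 7/2
a_2 = 6: 45/13
a_3 = 2: 97/28
a_4 = 6: 627/181
a_5 = 2: 1351/390
a_6 = 6: 8733/2521

8733/2521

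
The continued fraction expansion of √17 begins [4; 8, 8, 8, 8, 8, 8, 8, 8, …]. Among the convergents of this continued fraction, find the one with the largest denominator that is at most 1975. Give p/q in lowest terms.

2177/528

a_0 = 4: 4/1  (≤ bound)
a_1 = 8: 33/8  (≤ bound)
a_2 = 8: 268/65  (≤ bound)
a_3 = 8: 2177/528  (≤ bound)
a_4 = 8: 17684/4289  (> 1975, stop)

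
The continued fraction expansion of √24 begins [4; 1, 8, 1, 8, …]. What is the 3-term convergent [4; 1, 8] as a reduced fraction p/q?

44/9

a_0 = 4: 4/1
a_1 = 1: 5/1
a_2 = 8: 44/9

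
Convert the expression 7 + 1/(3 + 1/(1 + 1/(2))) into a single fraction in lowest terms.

80/11

a_0 = 7: 7/1
a_1 = 3: 22/3
a_2 = 1: 29/4
a_3 = 2: 80/11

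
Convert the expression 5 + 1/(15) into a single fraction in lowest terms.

76/15

Start with 15.
5 + 1/(15/1) = 5 + 1/15 = 76/15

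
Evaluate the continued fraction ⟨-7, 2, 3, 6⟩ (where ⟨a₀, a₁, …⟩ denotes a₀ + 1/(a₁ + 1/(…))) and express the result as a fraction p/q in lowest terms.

-289/44

Work from the innermost term outward:
Start with 6.
3 + 1/(6/1) = 3 + 1/6 = 19/6
2 + 1/(19/6) = 2 + 6/19 = 44/19
-7 + 1/(44/19) = -7 + 19/44 = -289/44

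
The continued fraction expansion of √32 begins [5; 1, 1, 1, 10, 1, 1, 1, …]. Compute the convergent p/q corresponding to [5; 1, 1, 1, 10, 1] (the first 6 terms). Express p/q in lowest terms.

Start with 1.
10 + 1/(1/1) = 10 + 1/1 = 11/1
1 + 1/(11/1) = 1 + 1/11 = 12/11
1 + 1/(12/11) = 1 + 11/12 = 23/12
1 + 1/(23/12) = 1 + 12/23 = 35/23
5 + 1/(35/23) = 5 + 23/35 = 198/35

198/35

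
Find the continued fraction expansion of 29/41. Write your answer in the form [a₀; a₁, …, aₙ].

Run the Euclidean algorithm, recording each quotient:
29 ÷ 41 → quotient 0, remainder 29
41 ÷ 29 → quotient 1, remainder 12
29 ÷ 12 → quotient 2, remainder 5
12 ÷ 5 → quotient 2, remainder 2
5 ÷ 2 → quotient 2, remainder 1
2 ÷ 1 → quotient 2, remainder 0

[0; 1, 2, 2, 2, 2]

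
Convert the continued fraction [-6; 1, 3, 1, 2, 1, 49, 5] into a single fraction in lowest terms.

a_0 = -6: -6/1
a_1 = 1: -5/1
a_2 = 3: -21/4
a_3 = 1: -26/5
a_4 = 2: -73/14
a_5 = 1: -99/19
a_6 = 49: -4924/945
a_7 = 5: -24719/4744

-24719/4744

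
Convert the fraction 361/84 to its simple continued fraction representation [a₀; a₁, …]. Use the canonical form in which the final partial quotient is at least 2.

[4; 3, 2, 1, 3, 2]

Apply division with remainder until the remainder is 0:
361 ÷ 84 → quotient 4, remainder 25
84 ÷ 25 → quotient 3, remainder 9
25 ÷ 9 → quotient 2, remainder 7
9 ÷ 7 → quotient 1, remainder 2
7 ÷ 2 → quotient 3, remainder 1
2 ÷ 1 → quotient 2, remainder 0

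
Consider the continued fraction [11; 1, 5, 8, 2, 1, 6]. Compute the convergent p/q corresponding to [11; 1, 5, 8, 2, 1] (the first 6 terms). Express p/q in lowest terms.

1811/153

a_0 = 11: 11/1
a_1 = 1: 12/1
a_2 = 5: 71/6
a_3 = 8: 580/49
a_4 = 2: 1231/104
a_5 = 1: 1811/153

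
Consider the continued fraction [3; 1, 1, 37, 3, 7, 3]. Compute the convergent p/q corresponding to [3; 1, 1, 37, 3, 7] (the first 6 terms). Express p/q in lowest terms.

Start with 7.
3 + 1/(7/1) = 3 + 1/7 = 22/7
37 + 1/(22/7) = 37 + 7/22 = 821/22
1 + 1/(821/22) = 1 + 22/821 = 843/821
1 + 1/(843/821) = 1 + 821/843 = 1664/843
3 + 1/(1664/843) = 3 + 843/1664 = 5835/1664

5835/1664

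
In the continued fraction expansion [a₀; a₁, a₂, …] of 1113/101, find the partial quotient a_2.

1113 = 11·101 + 2, so a_0 = 11
101 = 50·2 + 1, so a_1 = 50
2 = 2·1 + 0, so a_2 = 2

2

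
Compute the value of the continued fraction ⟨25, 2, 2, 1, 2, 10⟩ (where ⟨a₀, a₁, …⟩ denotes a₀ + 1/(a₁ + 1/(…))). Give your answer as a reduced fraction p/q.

5008/197

a_0 = 25: 25/1
a_1 = 2: 51/2
a_2 = 2: 127/5
a_3 = 1: 178/7
a_4 = 2: 483/19
a_5 = 10: 5008/197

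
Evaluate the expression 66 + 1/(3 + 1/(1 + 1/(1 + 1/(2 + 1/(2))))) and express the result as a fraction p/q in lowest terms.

Start with 2.
2 + 1/(2/1) = 2 + 1/2 = 5/2
1 + 1/(5/2) = 1 + 2/5 = 7/5
1 + 1/(7/5) = 1 + 5/7 = 12/7
3 + 1/(12/7) = 3 + 7/12 = 43/12
66 + 1/(43/12) = 66 + 12/43 = 2850/43

2850/43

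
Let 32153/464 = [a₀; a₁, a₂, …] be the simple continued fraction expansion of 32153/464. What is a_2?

2

32153 = 69·464 + 137, so a_0 = 69
464 = 3·137 + 53, so a_1 = 3
137 = 2·53 + 31, so a_2 = 2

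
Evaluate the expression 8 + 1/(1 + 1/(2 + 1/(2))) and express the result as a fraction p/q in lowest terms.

Use the convergent recurrence hₖ = aₖ·hₖ₋₁ + hₖ₋₂ (and likewise for the denominators kₖ):
a_0 = 8: 8/1
a_1 = 1: 9/1
a_2 = 2: 26/3
a_3 = 2: 61/7

61/7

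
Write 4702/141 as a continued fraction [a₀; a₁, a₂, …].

[33; 2, 1, 7, 6]

⌊4702/141⌋ = 33, remainder 49
⌊141/49⌋ = 2, remainder 43
⌊49/43⌋ = 1, remainder 6
⌊43/6⌋ = 7, remainder 1
⌊6/1⌋ = 6, remainder 0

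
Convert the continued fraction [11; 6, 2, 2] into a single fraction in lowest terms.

357/32

Build up convergents one term at a time:
a_0 = 11: 11/1
a_1 = 6: 67/6
a_2 = 2: 145/13
a_3 = 2: 357/32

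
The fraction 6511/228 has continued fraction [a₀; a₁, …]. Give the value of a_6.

6511 ÷ 228 → quotient 28, remainder 127
228 ÷ 127 → quotient 1, remainder 101
127 ÷ 101 → quotient 1, remainder 26
101 ÷ 26 → quotient 3, remainder 23
26 ÷ 23 → quotient 1, remainder 3
23 ÷ 3 → quotient 7, remainder 2
3 ÷ 2 → quotient 1, remainder 1

1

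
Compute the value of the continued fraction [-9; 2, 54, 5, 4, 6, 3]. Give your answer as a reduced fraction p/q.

Use the convergent recurrence hₖ = aₖ·hₖ₋₁ + hₖ₋₂ (and likewise for the denominators kₖ):
a_0 = -9: -9/1
a_1 = 2: -17/2
a_2 = 54: -927/109
a_3 = 5: -4652/547
a_4 = 4: -19535/2297
a_5 = 6: -121862/14329
a_6 = 3: -385121/45284

-385121/45284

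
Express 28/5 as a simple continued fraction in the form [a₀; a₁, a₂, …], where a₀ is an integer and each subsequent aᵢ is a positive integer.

28 = 5·5 + 3, so a_0 = 5
5 = 1·3 + 2, so a_1 = 1
3 = 1·2 + 1, so a_2 = 1
2 = 2·1 + 0, so a_3 = 2

[5; 1, 1, 2]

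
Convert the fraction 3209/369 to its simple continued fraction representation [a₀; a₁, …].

[8; 1, 2, 3, 2, 1, 1, 6]

3209 = 8·369 + 257, so a_0 = 8
369 = 1·257 + 112, so a_1 = 1
257 = 2·112 + 33, so a_2 = 2
112 = 3·33 + 13, so a_3 = 3
33 = 2·13 + 7, so a_4 = 2
13 = 1·7 + 6, so a_5 = 1
7 = 1·6 + 1, so a_6 = 1
6 = 6·1 + 0, so a_7 = 6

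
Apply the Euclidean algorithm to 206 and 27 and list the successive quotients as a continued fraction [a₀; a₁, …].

[7; 1, 1, 1, 2, 3]

206 ÷ 27 → quotient 7, remainder 17
27 ÷ 17 → quotient 1, remainder 10
17 ÷ 10 → quotient 1, remainder 7
10 ÷ 7 → quotient 1, remainder 3
7 ÷ 3 → quotient 2, remainder 1
3 ÷ 1 → quotient 3, remainder 0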